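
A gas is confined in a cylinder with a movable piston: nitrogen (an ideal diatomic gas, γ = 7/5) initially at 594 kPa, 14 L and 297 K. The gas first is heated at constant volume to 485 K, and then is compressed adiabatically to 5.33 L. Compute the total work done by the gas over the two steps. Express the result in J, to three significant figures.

Step 1 (isochoric): W = 0 (constant volume).
After step 1: P = 970 kPa (V unchanged).
Step 2 (adiabatic): W = (P₁V₁ − P₂V₂)/(γ−1) = (13580 − 19983)/0.4 = -16007 J.
W_total = 0 − 16007 = -16007 J.

W_total ≈ -16000 J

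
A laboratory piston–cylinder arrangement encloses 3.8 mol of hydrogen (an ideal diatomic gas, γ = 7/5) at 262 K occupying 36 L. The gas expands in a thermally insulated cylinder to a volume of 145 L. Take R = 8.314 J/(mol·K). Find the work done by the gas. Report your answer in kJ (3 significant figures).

W ≈ 8.84 kJ

Adiabatic: TV^(γ−1) = const with γ = 7/5.
T₂ = T₁ (V₁/V₂)^(γ−1) = 262 × (36/145)^0.4 = 262 × 0.5728 = 150.1 K.
W_by = nCᵥ(T₁ − T₂) = (3.8)(20.79)(262 − 150.1) = 8841 J.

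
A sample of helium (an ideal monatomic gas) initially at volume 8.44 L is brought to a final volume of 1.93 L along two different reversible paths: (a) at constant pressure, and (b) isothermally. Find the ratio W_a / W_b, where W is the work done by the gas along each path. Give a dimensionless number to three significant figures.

Path (a) isobaric: W = P₁(V₂ − V₁) → W_a/(P₁V₁) = -0.7713.
Path (b) isothermal: W = P₁V₁ ln(V₂/V₁) → W_b/(P₁V₁) = -1.475.
W_a / W_b = -0.7713 / -1.475 = 0.5228.

W_a / W_b ≈ 0.523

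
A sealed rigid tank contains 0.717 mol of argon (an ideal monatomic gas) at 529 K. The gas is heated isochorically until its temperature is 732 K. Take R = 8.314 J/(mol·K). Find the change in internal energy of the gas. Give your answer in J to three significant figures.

ΔU ≈ 1820 J

Constant volume ⇒ W = 0, so Q = ΔU = nCᵥΔT with Cᵥ = 3R/2 = 12.47 J/(mol·K).
ΔU = (0.717)(12.47)(732 − 529) = 1815 J.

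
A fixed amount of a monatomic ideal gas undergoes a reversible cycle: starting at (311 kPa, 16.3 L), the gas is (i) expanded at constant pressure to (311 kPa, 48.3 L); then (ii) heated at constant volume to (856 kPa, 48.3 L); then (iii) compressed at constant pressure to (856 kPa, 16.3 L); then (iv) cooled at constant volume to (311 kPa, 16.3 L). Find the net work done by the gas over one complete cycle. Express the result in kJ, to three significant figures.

Constant-volume legs do no work.
W(i) = (311)(48.3 − 16.3) = 9952 J; W(iii) = (856)(16.3 − 48.3) = -27392 J.
W_net = 9952 − 27392 = -17440 J (the counter-clockwise enclosed area).

W_net ≈ -17.4 kJ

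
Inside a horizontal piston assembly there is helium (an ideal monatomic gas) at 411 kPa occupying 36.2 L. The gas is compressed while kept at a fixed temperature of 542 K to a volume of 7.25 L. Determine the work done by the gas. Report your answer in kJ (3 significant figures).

Isothermal: W = nRT ln(V₂/V₁) = P₁V₁ ln(V₂/V₁).
P₁V₁ = (411 kPa)(36.2 L) = 14878 J.
W = 14878 × ln(7.25/36.2) = 14878 × -1.608
W_by_gas = -23925 J.

W ≈ -23.9 kJ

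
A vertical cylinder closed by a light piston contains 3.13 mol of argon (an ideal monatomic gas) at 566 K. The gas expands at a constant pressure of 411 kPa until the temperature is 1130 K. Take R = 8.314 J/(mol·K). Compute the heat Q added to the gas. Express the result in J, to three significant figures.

Isobaric: W = nRΔT = (3.13)(8.314)(564) = 14677 J.
ΔU = nCᵥΔT with Cᵥ = 3R/2: ΔU = (3.13)(12.47)(564) = 22015 J.
Q = ΔU + W = 22015 + 14677 = 36692 J.

Q ≈ 36700 J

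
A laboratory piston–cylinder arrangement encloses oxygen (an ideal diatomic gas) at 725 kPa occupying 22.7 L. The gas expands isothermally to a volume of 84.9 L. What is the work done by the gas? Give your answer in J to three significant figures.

Isothermal: W = nRT ln(V₂/V₁) = P₁V₁ ln(V₂/V₁).
P₁V₁ = (725 kPa)(22.7 L) = 16458 J.
W = 16458 × ln(84.9/22.7) = 16458 × 1.319
W_by_gas = 21709 J.

W ≈ 21700 J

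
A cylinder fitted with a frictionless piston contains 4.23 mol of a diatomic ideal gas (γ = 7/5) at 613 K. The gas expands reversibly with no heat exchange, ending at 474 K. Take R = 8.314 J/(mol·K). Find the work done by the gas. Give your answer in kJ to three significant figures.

Adiabatic ⇒ Q = 0, so W_by = −ΔU = nCᵥ(T₁ − T₂).
Cᵥ = 5R/2 = 20.79 J/(mol·K).
W = (4.23)(20.79)(613 − 474) = 12221 J.

W ≈ 12.2 kJ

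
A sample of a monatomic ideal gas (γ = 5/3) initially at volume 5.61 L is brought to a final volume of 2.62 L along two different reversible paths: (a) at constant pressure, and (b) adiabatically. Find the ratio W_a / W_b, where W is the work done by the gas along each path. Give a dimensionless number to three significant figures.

W_a / W_b ≈ 0.537

Path (a) isobaric: W = P₁(V₂ − V₁) → W_a/(P₁V₁) = -0.533.
Path (b) adiabatic: W = P₁V₁(1 − (V₁/V₂)^(γ−1))/(γ−1) → W_b/(P₁V₁) = -0.9919.
W_a / W_b = -0.533 / -0.9919 = 0.5373.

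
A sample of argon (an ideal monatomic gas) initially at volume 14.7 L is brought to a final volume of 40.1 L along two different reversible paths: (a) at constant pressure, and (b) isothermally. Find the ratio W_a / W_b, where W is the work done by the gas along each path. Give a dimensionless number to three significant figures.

Path (a) isobaric: W = P₁(V₂ − V₁) → W_a/(P₁V₁) = 1.728.
Path (b) isothermal: W = P₁V₁ ln(V₂/V₁) → W_b/(P₁V₁) = 1.004.
W_a / W_b = 1.728 / 1.004 = 1.722.

W_a / W_b ≈ 1.72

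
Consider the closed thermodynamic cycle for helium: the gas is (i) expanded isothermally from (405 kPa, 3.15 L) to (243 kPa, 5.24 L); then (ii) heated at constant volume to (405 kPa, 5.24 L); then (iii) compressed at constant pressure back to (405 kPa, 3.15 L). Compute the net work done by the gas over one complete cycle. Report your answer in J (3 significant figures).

W_net ≈ -197 J

Leg (i): W = PᵢVᵢ ln(V_f/Vᵢ) = (1276) ln(5.24/3.15) = 649.3 J.
Leg (ii): W = 0.
Leg (iii): W = PΔV = (405)(3.15 − 5.24) = -846.5 J.
W_net = 649.3 − 846.5 = -197.2 J.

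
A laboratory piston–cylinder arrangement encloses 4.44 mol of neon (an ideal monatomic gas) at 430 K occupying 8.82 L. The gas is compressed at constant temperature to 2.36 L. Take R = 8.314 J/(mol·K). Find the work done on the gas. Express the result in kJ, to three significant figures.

Isothermal: W = nRT ln(V₂/V₁).
W = (4.44)(8.314)(430) × ln(2.36/8.82)
  = 15873 × -1.318
W_by_gas = -20926 J; work on gas = −W_by = 20926 J.

W ≈ 20.9 kJ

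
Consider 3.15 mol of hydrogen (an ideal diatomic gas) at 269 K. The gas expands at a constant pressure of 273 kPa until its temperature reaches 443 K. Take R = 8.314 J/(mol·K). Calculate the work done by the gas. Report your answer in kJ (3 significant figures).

Isobaric: W = P ΔV = nR ΔT.
W = (3.15)(8.314)(443 − 269) = 4557 J.

W ≈ 4.56 kJ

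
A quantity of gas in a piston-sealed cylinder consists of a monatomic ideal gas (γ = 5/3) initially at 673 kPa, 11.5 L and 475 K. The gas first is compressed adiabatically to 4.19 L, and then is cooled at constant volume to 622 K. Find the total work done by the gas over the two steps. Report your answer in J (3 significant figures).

W_total ≈ -11100 J

Step 1 (adiabatic): W = (P₁V₁ − P₂V₂)/(γ−1) = (7740 − 15172)/0.667 = -11148 J.
Step 2 (isochoric): W = 0 (constant volume).
W_total = -11148 + 0 = -11148 J.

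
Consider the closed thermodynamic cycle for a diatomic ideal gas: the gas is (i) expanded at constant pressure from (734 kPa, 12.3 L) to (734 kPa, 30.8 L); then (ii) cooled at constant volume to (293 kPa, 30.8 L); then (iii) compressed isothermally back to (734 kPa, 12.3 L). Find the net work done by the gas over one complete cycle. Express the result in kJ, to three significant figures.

W_net ≈ 5.30 kJ

Leg (i): W = PΔV = (734)(30.8 − 12.3) = 13579 J.
Leg (ii): W = 0.
Leg (iii): W = PᵢVᵢ ln(V_f/Vᵢ) = (9024) ln(12.3/30.8) = -8284 J.
W_net = 13579 − 8284 = 5295 J.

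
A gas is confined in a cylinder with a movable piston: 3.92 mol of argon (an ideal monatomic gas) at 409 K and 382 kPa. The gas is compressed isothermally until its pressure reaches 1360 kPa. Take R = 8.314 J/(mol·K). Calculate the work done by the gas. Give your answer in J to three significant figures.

Isothermal process: W = nRT ln(V₂/V₁) = nRT ln(P₁/P₂).
W = (3.92)(8.314)(409) × ln(382/1360)
  = 13330 × ln(0.2809) = 13330 × -1.27
W_by_gas = -16926 J.

W ≈ -16900 J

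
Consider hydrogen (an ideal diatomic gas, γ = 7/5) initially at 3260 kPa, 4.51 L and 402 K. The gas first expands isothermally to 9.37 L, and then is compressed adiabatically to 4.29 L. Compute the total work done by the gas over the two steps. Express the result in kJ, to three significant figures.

Step 1 (isothermal): W = P₁V₁ ln(V₂/V₁) = (14703) ln(9.37/4.51) = 10751 J.
After step 1: P = 1569 kPa, V = 9.37 L, T = 402 K.
Step 2 (adiabatic): W = (P₁V₁ − P₂V₂)/(γ−1) = (14703 − 20096)/0.4 = -13483 J.
W_total = 10751 − 13483 = -2732 J.

W_total ≈ -2.73 kJ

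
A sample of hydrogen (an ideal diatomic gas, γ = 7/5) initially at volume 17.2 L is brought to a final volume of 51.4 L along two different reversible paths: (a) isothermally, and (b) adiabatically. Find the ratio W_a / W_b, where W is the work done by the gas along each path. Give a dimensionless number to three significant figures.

W_a / W_b ≈ 1.23

Path (a) isothermal: W = P₁V₁ ln(V₂/V₁) → W_a/(P₁V₁) = 1.095.
Path (b) adiabatic: W = P₁V₁(1 − (V₁/V₂)^(γ−1))/(γ−1) → W_b/(P₁V₁) = 0.8865.
W_a / W_b = 1.095 / 0.8865 = 1.235.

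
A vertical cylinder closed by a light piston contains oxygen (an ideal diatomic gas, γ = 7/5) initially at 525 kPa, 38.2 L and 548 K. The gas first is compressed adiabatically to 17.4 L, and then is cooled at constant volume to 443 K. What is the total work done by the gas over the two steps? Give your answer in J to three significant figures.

W_total ≈ -18500 J

Step 1 (adiabatic): W = (P₁V₁ − P₂V₂)/(γ−1) = (20055 − 27468)/0.4 = -18533 J.
Step 2 (isochoric): W = 0 (constant volume).
W_total = -18533 + 0 = -18533 J.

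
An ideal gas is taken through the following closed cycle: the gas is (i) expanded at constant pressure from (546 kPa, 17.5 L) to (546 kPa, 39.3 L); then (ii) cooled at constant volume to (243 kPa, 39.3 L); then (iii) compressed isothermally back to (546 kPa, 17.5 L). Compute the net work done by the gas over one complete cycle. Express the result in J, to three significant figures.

Leg (i): W = PΔV = (546)(39.3 − 17.5) = 11903 J.
Leg (ii): W = 0.
Leg (iii): W = PᵢVᵢ ln(V_f/Vᵢ) = (9550) ln(17.5/39.3) = -7726 J.
W_net = 11903 − 7726 = 4177 J.

W_net ≈ 4180 J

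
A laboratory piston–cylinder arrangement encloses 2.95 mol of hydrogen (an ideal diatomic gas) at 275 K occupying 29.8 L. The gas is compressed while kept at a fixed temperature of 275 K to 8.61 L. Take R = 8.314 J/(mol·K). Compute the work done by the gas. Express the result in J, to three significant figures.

W ≈ -8370 J

Isothermal: W = nRT ln(V₂/V₁).
W = (2.95)(8.314)(275) × ln(8.61/29.8)
  = 6745 × -1.242
W_by_gas = -8374 J.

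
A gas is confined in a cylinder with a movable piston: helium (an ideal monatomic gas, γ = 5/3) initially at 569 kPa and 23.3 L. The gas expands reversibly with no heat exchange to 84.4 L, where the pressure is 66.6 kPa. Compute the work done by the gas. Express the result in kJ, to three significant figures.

Adiabatic: W = (P₁V₁ − P₂V₂)/(γ − 1) with γ = 5/3.
P₁V₁ = 13258 J, P₂V₂ = 5621 J.
W = (13258 − 5621) / 0.6667 = 11455 J.

W ≈ 11.5 kJ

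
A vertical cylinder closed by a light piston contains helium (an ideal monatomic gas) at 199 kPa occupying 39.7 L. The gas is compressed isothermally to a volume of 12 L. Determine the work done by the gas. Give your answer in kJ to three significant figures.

W ≈ -9.45 kJ

Isothermal: W = nRT ln(V₂/V₁) = P₁V₁ ln(V₂/V₁).
P₁V₁ = (199 kPa)(39.7 L) = 7900 J.
W = 7900 × ln(12/39.7) = 7900 × -1.196
W_by_gas = -9452 J.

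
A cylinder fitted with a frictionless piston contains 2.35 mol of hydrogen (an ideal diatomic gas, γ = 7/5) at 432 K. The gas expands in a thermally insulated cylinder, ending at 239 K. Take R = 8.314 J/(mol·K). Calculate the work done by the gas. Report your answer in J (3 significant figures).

Adiabatic ⇒ Q = 0, so W_by = −ΔU = nCᵥ(T₁ − T₂).
Cᵥ = 5R/2 = 20.79 J/(mol·K).
W = (2.35)(20.79)(432 − 239) = 9427 J.

W ≈ 9430 J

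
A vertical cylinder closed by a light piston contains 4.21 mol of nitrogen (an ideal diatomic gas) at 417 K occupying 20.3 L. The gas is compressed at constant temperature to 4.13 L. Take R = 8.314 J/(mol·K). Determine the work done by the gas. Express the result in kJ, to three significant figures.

Isothermal: W = nRT ln(V₂/V₁).
W = (4.21)(8.314)(417) × ln(4.13/20.3)
  = 14596 × -1.592
W_by_gas = -23242 J.

W ≈ -23.2 kJ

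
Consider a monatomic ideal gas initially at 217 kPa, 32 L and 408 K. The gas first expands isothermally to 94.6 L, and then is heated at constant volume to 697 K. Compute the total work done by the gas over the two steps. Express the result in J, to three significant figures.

Step 1 (isothermal): W = P₁V₁ ln(V₂/V₁) = (6944) ln(94.6/32) = 7527 J.
Step 2 (isochoric): W = 0 (constant volume).
W_total = 7527 + 0 = 7527 J.

W_total ≈ 7530 J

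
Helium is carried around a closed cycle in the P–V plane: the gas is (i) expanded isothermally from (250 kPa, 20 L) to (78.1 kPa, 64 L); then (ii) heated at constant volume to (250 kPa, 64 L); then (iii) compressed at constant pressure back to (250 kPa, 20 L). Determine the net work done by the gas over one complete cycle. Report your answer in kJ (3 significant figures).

W_net ≈ -5.18 kJ

Leg (i): W = PᵢVᵢ ln(V_f/Vᵢ) = (5000) ln(64/20) = 5816 J.
Leg (ii): W = 0.
Leg (iii): W = PΔV = (250)(20 − 64) = -11000 J.
W_net = 5816 − 11000 = -5184 J.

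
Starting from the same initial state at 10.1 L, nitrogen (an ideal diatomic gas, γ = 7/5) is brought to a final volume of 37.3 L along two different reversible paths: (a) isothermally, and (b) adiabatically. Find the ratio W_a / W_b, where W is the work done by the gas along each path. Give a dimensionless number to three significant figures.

Path (a) isothermal: W = P₁V₁ ln(V₂/V₁) → W_a/(P₁V₁) = 1.306.
Path (b) adiabatic: W = P₁V₁(1 − (V₁/V₂)^(γ−1))/(γ−1) → W_b/(P₁V₁) = 1.018.
W_a / W_b = 1.306 / 1.018 = 1.284.

W_a / W_b ≈ 1.28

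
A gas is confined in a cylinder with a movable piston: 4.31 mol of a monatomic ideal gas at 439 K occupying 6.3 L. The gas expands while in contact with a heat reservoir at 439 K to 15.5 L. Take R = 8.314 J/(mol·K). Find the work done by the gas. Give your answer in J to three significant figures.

Isothermal: W = nRT ln(V₂/V₁).
W = (4.31)(8.314)(439) × ln(15.5/6.3)
  = 15731 × 0.9003
W_by_gas = 14162 J.

W ≈ 14200 J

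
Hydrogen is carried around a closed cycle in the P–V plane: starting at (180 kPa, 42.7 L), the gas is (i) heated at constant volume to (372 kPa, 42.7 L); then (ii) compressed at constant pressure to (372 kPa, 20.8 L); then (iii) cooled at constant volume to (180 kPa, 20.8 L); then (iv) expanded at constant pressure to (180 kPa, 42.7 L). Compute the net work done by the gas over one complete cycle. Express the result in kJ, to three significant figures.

Constant-volume legs do no work.
W(ii) = (372)(20.8 − 42.7) = -8147 J; W(iv) = (180)(42.7 − 20.8) = 3942 J.
W_net = -8147 + 3942 = -4205 J (the counter-clockwise enclosed area).

W_net ≈ -4.20 kJ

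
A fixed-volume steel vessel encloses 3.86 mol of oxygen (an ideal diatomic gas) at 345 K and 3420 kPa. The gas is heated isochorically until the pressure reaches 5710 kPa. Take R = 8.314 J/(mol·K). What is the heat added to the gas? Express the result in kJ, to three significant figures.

Constant volume ⇒ W = 0, so Q = ΔU = nCᵥΔT with Cᵥ = 5R/2 = 20.79 J/(mol·K).
At constant V, T₂/T₁ = P₂/P₁ ⇒ ΔT = T₁(P₂/P₁ − 1) = 345·(5710/3420 − 1) = 231 K.
ΔU = (3.86)(20.79)(231) = 18534 J.

Q ≈ 18.5 kJ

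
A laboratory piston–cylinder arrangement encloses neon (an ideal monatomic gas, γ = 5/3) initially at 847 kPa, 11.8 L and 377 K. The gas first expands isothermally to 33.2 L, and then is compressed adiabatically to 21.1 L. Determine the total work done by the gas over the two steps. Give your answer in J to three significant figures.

Step 1 (isothermal): W = P₁V₁ ln(V₂/V₁) = (9995) ln(33.2/11.8) = 10339 J.
After step 1: P = 301 kPa, V = 33.2 L, T = 377 K.
Step 2 (adiabatic): W = (P₁V₁ − P₂V₂)/(γ−1) = (9995 − 13521)/0.667 = -5289 J.
W_total = 10339 − 5289 = 5050 J.

W_total ≈ 5050 J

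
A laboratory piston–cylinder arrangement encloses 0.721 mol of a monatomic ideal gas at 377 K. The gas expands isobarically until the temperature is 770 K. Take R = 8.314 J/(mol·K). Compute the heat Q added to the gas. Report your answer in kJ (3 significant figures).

Isobaric: W = nRΔT = (0.721)(8.314)(393) = 2356 J.
ΔU = nCᵥΔT with Cᵥ = 3R/2: ΔU = (0.721)(12.47)(393) = 3534 J.
Q = ΔU + W = 3534 + 2356 = 5889 J.

Q ≈ 5.89 kJ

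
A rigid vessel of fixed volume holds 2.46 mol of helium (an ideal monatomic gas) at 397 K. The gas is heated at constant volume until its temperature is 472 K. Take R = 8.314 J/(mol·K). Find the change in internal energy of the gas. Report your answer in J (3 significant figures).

Constant volume ⇒ W = 0, so Q = ΔU = nCᵥΔT with Cᵥ = 3R/2 = 12.47 J/(mol·K).
ΔU = (2.46)(12.47)(472 − 397) = 2301 J.

ΔU ≈ 2300 J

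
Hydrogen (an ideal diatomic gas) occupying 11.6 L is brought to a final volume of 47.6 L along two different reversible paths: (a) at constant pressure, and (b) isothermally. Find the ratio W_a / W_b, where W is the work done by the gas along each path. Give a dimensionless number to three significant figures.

W_a / W_b ≈ 2.20

Path (a) isobaric: W = P₁(V₂ − V₁) → W_a/(P₁V₁) = 3.103.
Path (b) isothermal: W = P₁V₁ ln(V₂/V₁) → W_b/(P₁V₁) = 1.412.
W_a / W_b = 3.103 / 1.412 = 2.198.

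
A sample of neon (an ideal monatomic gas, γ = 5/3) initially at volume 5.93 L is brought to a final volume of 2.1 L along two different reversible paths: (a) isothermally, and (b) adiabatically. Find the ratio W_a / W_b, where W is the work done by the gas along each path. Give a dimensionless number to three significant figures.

W_a / W_b ≈ 0.694

Path (a) isothermal: W = P₁V₁ ln(V₂/V₁) → W_a/(P₁V₁) = -1.038.
Path (b) adiabatic: W = P₁V₁(1 − (V₁/V₂)^(γ−1))/(γ−1) → W_b/(P₁V₁) = -1.497.
W_a / W_b = -1.038 / -1.497 = 0.6936.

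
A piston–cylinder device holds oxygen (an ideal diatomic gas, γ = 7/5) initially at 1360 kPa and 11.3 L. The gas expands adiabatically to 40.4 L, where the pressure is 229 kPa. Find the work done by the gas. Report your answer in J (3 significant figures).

W ≈ 15300 J

Adiabatic: W = (P₁V₁ − P₂V₂)/(γ − 1) with γ = 7/5.
P₁V₁ = 15368 J, P₂V₂ = 9252 J.
W = (15368 − 9252) / 0.4 = 15291 J.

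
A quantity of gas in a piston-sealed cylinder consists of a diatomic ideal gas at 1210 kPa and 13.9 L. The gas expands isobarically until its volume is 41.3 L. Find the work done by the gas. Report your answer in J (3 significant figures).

Isobaric: W = P ΔV.
W = (1210 kPa)(41.3 − 13.9 L) = (1210)(27.4) = 33154 J.

W ≈ 33200 J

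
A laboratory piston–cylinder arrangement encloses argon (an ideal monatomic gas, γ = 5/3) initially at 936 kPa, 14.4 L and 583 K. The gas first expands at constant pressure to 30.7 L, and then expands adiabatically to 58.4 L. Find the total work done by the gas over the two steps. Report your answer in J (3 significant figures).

Step 1 (isobaric): W = PΔV = (936 kPa)(30.7 − 14.4 L) = 15257 J.
After step 1: P = 936 kPa, V = 30.7 L, T = 1243 K.
Step 2 (adiabatic): W = (P₁V₁ − P₂V₂)/(γ−1) = (28735 − 18717)/0.667 = 15028 J.
W_total = 15257 + 15028 = 30284 J.

W_total ≈ 30300 J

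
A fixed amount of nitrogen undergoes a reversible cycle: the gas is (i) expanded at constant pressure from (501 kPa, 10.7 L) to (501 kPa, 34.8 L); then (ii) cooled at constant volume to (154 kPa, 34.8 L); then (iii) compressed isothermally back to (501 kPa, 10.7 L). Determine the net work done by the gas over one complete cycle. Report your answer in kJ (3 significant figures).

W_net ≈ 5.75 kJ

Leg (i): W = PΔV = (501)(34.8 − 10.7) = 12074 J.
Leg (ii): W = 0.
Leg (iii): W = PᵢVᵢ ln(V_f/Vᵢ) = (5359) ln(10.7/34.8) = -6320 J.
W_net = 12074 − 6320 = 5754 J.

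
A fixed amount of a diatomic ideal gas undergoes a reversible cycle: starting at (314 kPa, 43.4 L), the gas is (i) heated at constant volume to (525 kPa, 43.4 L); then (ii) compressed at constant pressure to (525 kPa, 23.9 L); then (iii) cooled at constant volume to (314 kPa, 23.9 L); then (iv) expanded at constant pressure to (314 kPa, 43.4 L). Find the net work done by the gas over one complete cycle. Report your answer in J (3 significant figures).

W_net ≈ -4110 J

Constant-volume legs do no work.
W(ii) = (525)(23.9 − 43.4) = -10238 J; W(iv) = (314)(43.4 − 23.9) = 6123 J.
W_net = -10238 + 6123 = -4114 J (the counter-clockwise enclosed area).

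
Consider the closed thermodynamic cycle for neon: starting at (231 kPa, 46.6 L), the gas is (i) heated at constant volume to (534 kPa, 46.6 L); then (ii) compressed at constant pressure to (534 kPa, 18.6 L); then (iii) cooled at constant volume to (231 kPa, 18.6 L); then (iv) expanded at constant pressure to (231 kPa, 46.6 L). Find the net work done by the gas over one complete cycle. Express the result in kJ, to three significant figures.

W_net ≈ -8.48 kJ

Constant-volume legs do no work.
W(ii) = (534)(18.6 − 46.6) = -14952 J; W(iv) = (231)(46.6 − 18.6) = 6468 J.
W_net = -14952 + 6468 = -8484 J (the counter-clockwise enclosed area).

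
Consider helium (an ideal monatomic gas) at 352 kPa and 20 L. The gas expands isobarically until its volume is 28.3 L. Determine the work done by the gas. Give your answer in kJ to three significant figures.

W ≈ 2.92 kJ

Isobaric: W = P ΔV.
W = (352 kPa)(28.3 − 20 L) = (352)(8.3) = 2922 J.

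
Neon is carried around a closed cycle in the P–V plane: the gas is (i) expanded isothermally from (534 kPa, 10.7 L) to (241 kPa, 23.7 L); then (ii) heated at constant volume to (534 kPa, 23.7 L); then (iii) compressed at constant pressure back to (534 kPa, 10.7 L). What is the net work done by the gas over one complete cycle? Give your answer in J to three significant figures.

W_net ≈ -2400 J

Leg (i): W = PᵢVᵢ ln(V_f/Vᵢ) = (5714) ln(23.7/10.7) = 4544 J.
Leg (ii): W = 0.
Leg (iii): W = PΔV = (534)(10.7 − 23.7) = -6942 J.
W_net = 4544 − 6942 = -2398 J.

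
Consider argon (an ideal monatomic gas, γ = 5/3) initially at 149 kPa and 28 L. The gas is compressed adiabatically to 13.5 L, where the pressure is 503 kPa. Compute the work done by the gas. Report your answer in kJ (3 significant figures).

Adiabatic: W = (P₁V₁ − P₂V₂)/(γ − 1) with γ = 5/3.
P₁V₁ = 4172 J, P₂V₂ = 6790 J.
W = (4172 − 6790) / 0.6667 = -3928 J.

W ≈ -3.93 kJ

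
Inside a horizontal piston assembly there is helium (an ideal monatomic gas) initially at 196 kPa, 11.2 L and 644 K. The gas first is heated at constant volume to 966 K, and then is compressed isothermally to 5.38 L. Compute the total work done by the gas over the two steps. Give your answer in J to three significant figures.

W_total ≈ -2410 J

Step 1 (isochoric): W = 0 (constant volume).
After step 1: P = 294 kPa (V unchanged).
Step 2 (isothermal): W = P₁V₁ ln(V₂/V₁) = (3293) ln(5.38/11.2) = -2414 J.
W_total = 0 − 2414 = -2414 J.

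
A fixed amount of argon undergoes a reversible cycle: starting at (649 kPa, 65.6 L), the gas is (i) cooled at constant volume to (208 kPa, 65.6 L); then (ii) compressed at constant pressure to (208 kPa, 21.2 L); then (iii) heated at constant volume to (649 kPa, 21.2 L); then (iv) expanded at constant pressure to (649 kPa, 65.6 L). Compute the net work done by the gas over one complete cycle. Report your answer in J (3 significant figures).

Constant-volume legs do no work.
W(ii) = (208)(21.2 − 65.6) = -9235 J; W(iv) = (649)(65.6 − 21.2) = 28816 J.
W_net = -9235 + 28816 = 19580 J (the clockwise enclosed area).

W_net ≈ 19600 J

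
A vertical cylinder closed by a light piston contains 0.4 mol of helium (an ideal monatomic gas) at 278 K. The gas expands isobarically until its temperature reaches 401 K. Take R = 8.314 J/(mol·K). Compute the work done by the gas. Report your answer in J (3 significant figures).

Isobaric: W = P ΔV = nR ΔT.
W = (0.4)(8.314)(401 − 278) = 409 J.

W ≈ 409 J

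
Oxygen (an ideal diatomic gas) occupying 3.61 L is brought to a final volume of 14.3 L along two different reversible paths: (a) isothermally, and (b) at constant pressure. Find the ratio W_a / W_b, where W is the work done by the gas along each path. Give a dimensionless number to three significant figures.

W_a / W_b ≈ 0.465

Path (a) isothermal: W = P₁V₁ ln(V₂/V₁) → W_a/(P₁V₁) = 1.377.
Path (b) isobaric: W = P₁(V₂ − V₁) → W_b/(P₁V₁) = 2.961.
W_a / W_b = 1.377 / 2.961 = 0.4649.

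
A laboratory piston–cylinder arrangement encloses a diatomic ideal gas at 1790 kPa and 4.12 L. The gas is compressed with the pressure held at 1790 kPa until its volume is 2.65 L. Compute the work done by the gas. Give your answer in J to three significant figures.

Isobaric: W = P ΔV.
W = (1790 kPa)(2.65 − 4.12 L) = (1790)(-1.47) = -2631 J.

W ≈ -2630 J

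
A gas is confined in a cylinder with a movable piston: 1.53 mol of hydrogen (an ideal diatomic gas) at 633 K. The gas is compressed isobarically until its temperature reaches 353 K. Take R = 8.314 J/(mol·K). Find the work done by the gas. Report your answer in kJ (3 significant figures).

Isobaric: W = P ΔV = nR ΔT.
W = (1.53)(8.314)(353 − 633) = -3562 J.

W ≈ -3.56 kJ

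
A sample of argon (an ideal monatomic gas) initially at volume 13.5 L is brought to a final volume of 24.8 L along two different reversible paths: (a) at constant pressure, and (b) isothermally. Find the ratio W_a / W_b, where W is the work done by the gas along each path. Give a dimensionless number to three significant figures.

Path (a) isobaric: W = P₁(V₂ − V₁) → W_a/(P₁V₁) = 0.837.
Path (b) isothermal: W = P₁V₁ ln(V₂/V₁) → W_b/(P₁V₁) = 0.6082.
W_a / W_b = 0.837 / 0.6082 = 1.376.

W_a / W_b ≈ 1.38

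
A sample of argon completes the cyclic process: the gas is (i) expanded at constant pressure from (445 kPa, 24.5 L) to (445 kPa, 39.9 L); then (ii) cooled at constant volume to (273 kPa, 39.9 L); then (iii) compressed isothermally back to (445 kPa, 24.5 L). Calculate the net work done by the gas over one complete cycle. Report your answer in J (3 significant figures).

W_net ≈ 1540 J

Leg (i): W = PΔV = (445)(39.9 − 24.5) = 6853 J.
Leg (ii): W = 0.
Leg (iii): W = PᵢVᵢ ln(V_f/Vᵢ) = (10893) ln(24.5/39.9) = -5312 J.
W_net = 6853 − 5312 = 1541 J.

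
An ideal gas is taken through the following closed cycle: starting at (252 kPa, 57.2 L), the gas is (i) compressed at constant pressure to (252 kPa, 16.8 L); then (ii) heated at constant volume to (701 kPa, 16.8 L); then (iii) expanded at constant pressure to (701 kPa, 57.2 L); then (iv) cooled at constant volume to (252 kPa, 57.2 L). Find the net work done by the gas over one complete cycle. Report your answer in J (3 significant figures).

Constant-volume legs do no work.
W(i) = (252)(16.8 − 57.2) = -10181 J; W(iii) = (701)(57.2 − 16.8) = 28320 J.
W_net = -10181 + 28320 = 18140 J (the clockwise enclosed area).

W_net ≈ 18100 J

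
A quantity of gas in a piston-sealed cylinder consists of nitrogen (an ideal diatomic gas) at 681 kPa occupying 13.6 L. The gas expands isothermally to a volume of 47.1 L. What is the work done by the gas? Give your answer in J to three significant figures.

W ≈ 11500 J

Isothermal: W = nRT ln(V₂/V₁) = P₁V₁ ln(V₂/V₁).
P₁V₁ = (681 kPa)(13.6 L) = 9262 J.
W = 9262 × ln(47.1/13.6) = 9262 × 1.242
W_by_gas = 11505 J.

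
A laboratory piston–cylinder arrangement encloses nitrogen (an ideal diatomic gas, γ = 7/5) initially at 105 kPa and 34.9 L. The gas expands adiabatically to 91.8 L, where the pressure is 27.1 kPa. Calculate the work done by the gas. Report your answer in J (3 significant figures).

W ≈ 2940 J

Adiabatic: W = (P₁V₁ − P₂V₂)/(γ − 1) with γ = 7/5.
P₁V₁ = 3664 J, P₂V₂ = 2488 J.
W = (3664 − 2488) / 0.4 = 2942 J.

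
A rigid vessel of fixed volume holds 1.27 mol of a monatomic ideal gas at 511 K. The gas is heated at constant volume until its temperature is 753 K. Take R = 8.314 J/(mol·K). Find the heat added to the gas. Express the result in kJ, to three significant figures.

Constant volume ⇒ W = 0, so Q = ΔU = nCᵥΔT with Cᵥ = 3R/2 = 12.47 J/(mol·K).
ΔU = (1.27)(12.47)(753 − 511) = 3833 J.

Q ≈ 3.83 kJ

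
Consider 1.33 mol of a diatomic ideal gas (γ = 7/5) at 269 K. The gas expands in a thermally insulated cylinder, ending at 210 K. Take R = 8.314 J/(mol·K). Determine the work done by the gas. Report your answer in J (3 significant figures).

W ≈ 1630 J

Adiabatic ⇒ Q = 0, so W_by = −ΔU = nCᵥ(T₁ − T₂).
Cᵥ = 5R/2 = 20.79 J/(mol·K).
W = (1.33)(20.79)(269 − 210) = 1631 J.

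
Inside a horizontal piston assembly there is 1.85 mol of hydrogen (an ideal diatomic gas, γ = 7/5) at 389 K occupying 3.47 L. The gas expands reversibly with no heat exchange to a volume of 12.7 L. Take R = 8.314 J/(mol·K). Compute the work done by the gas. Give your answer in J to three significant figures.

W ≈ 6060 J

Adiabatic: TV^(γ−1) = const with γ = 7/5.
T₂ = T₁ (V₁/V₂)^(γ−1) = 389 × (3.47/12.7)^0.4 = 389 × 0.5951 = 231.5 K.
W_by = nCᵥ(T₁ − T₂) = (1.85)(20.79)(389 − 231.5) = 6056 J.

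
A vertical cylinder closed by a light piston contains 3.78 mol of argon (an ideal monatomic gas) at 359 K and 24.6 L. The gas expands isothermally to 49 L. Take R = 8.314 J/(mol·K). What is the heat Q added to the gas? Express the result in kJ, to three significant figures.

Q ≈ 7.77 kJ

Isothermal ⇒ ΔU = 0, so Q = W = nRT ln(V₂/V₁).
Q = (3.78)(8.314)(359) ln(49/24.6) = 11282 × 0.6891 = 7774 J.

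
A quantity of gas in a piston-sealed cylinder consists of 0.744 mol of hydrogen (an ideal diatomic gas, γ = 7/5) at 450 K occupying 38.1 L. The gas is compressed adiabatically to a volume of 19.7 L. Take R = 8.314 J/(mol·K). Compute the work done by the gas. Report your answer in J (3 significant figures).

Adiabatic: TV^(γ−1) = const with γ = 7/5.
T₂ = T₁ (V₁/V₂)^(γ−1) = 450 × (38.1/19.7)^0.4 = 450 × 1.302 = 585.9 K.
W_by = nCᵥ(T₁ − T₂) = (0.744)(20.79)(450 − 585.9) = -2101 J.

W ≈ -2100 J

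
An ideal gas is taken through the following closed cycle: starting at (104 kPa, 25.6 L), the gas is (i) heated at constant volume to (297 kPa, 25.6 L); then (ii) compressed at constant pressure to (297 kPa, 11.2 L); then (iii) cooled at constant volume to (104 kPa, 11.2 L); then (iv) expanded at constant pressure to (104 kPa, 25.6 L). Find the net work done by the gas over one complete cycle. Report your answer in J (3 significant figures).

Constant-volume legs do no work.
W(ii) = (297)(11.2 − 25.6) = -4277 J; W(iv) = (104)(25.6 − 11.2) = 1498 J.
W_net = -4277 + 1498 = -2779 J (the counter-clockwise enclosed area).

W_net ≈ -2780 J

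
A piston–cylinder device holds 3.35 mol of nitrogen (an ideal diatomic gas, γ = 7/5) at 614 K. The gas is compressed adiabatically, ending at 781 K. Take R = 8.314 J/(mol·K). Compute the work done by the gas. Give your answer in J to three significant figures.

W ≈ -11600 J

Adiabatic ⇒ Q = 0, so W_by = −ΔU = nCᵥ(T₁ − T₂).
Cᵥ = 5R/2 = 20.79 J/(mol·K).
W = (3.35)(20.79)(614 − 781) = -11628 J.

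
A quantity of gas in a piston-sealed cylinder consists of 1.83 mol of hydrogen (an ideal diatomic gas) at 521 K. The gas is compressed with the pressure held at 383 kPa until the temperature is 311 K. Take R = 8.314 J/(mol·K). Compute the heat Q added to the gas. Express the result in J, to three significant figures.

Q ≈ -11200 J

Isobaric: W = nRΔT = (1.83)(8.314)(-210) = -3195 J.
ΔU = nCᵥΔT with Cᵥ = 5R/2: ΔU = (1.83)(20.79)(-210) = -7988 J.
Q = ΔU + W = -7988 − 3195 = -11183 J.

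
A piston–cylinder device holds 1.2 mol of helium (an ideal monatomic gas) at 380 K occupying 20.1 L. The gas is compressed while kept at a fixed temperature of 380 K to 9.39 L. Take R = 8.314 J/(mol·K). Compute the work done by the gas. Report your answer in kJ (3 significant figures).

Isothermal: W = nRT ln(V₂/V₁).
W = (1.2)(8.314)(380) × ln(9.39/20.1)
  = 3791 × -0.7611
W_by_gas = -2885 J.

W ≈ -2.89 kJ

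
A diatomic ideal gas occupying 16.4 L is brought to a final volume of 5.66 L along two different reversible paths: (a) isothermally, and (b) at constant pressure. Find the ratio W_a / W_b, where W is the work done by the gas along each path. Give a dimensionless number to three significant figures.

W_a / W_b ≈ 1.62

Path (a) isothermal: W = P₁V₁ ln(V₂/V₁) → W_a/(P₁V₁) = -1.064.
Path (b) isobaric: W = P₁(V₂ − V₁) → W_b/(P₁V₁) = -0.6549.
W_a / W_b = -1.064 / -0.6549 = 1.625.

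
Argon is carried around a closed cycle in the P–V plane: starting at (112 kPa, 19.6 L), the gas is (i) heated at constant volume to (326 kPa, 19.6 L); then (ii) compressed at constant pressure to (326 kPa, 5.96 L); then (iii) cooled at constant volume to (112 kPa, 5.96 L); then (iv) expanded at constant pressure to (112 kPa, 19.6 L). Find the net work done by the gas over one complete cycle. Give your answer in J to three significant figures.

W_net ≈ -2920 J

Constant-volume legs do no work.
W(ii) = (326)(5.96 − 19.6) = -4447 J; W(iv) = (112)(19.6 − 5.96) = 1528 J.
W_net = -4447 + 1528 = -2919 J (the counter-clockwise enclosed area).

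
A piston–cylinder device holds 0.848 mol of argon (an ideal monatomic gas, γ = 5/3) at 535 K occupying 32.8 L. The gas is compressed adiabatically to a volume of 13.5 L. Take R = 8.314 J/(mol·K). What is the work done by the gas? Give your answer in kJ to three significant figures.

W ≈ -4.57 kJ

Adiabatic: TV^(γ−1) = const with γ = 5/3.
T₂ = T₁ (V₁/V₂)^(γ−1) = 535 × (32.8/13.5)^0.667 = 535 × 1.807 = 966.9 K.
W_by = nCᵥ(T₁ − T₂) = (0.848)(12.47)(535 − 966.9) = -4567 J.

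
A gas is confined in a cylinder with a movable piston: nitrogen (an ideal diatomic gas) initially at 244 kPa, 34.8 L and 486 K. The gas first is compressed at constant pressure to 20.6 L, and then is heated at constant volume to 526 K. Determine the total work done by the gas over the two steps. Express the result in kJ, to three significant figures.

W_total ≈ -3.46 kJ

Step 1 (isobaric): W = PΔV = (244 kPa)(20.6 − 34.8 L) = -3465 J.
Step 2 (isochoric): W = 0 (constant volume).
W_total = -3465 + 0 = -3465 J.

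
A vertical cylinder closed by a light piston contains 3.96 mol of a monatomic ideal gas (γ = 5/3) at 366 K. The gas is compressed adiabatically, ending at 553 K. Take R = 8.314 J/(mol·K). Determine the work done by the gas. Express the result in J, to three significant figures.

W ≈ -9240 J

Adiabatic ⇒ Q = 0, so W_by = −ΔU = nCᵥ(T₁ − T₂).
Cᵥ = 3R/2 = 12.47 J/(mol·K).
W = (3.96)(12.47)(366 − 553) = -9235 J.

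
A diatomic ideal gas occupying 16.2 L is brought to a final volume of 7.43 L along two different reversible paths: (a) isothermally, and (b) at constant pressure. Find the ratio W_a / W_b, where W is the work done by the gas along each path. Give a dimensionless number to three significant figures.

W_a / W_b ≈ 1.44

Path (a) isothermal: W = P₁V₁ ln(V₂/V₁) → W_a/(P₁V₁) = -0.7795.
Path (b) isobaric: W = P₁(V₂ − V₁) → W_b/(P₁V₁) = -0.5414.
W_a / W_b = -0.7795 / -0.5414 = 1.44.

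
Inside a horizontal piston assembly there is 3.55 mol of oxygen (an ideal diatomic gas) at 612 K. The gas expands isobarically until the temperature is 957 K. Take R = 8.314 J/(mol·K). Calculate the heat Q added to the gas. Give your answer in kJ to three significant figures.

Q ≈ 35.6 kJ

Isobaric: W = nRΔT = (3.55)(8.314)(345) = 10183 J.
ΔU = nCᵥΔT with Cᵥ = 5R/2: ΔU = (3.55)(20.79)(345) = 25456 J.
Q = ΔU + W = 25456 + 10183 = 35639 J.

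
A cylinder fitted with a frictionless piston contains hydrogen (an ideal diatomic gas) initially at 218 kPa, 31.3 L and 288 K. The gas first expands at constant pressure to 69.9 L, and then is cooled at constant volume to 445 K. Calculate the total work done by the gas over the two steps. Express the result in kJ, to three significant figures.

W_total ≈ 8.41 kJ

Step 1 (isobaric): W = PΔV = (218 kPa)(69.9 − 31.3 L) = 8415 J.
Step 2 (isochoric): W = 0 (constant volume).
W_total = 8415 + 0 = 8415 J.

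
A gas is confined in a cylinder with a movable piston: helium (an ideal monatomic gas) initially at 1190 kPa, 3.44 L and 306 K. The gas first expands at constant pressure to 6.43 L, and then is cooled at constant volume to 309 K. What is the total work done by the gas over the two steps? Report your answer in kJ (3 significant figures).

Step 1 (isobaric): W = PΔV = (1190 kPa)(6.43 − 3.44 L) = 3558 J.
Step 2 (isochoric): W = 0 (constant volume).
W_total = 3558 + 0 = 3558 J.

W_total ≈ 3.56 kJ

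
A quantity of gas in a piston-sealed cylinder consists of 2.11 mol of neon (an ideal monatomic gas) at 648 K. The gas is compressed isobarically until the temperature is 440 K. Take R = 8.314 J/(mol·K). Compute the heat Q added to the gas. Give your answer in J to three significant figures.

Q ≈ -9120 J

Isobaric: W = nRΔT = (2.11)(8.314)(-208) = -3649 J.
ΔU = nCᵥΔT with Cᵥ = 3R/2: ΔU = (2.11)(12.47)(-208) = -5473 J.
Q = ΔU + W = -5473 − 3649 = -9122 J.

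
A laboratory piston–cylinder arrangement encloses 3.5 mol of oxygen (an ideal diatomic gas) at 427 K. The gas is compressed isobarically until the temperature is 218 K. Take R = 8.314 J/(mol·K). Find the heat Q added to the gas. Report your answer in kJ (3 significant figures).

Q ≈ -21.3 kJ

Isobaric: W = nRΔT = (3.5)(8.314)(-209) = -6082 J.
ΔU = nCᵥΔT with Cᵥ = 5R/2: ΔU = (3.5)(20.79)(-209) = -15204 J.
Q = ΔU + W = -15204 − 6082 = -21286 J.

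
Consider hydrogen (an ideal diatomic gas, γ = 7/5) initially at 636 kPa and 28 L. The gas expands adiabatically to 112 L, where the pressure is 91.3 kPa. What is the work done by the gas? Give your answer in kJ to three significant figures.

Adiabatic: W = (P₁V₁ − P₂V₂)/(γ − 1) with γ = 7/5.
P₁V₁ = 17808 J, P₂V₂ = 10226 J.
W = (17808 − 10226) / 0.4 = 18956 J.

W ≈ 19.0 kJ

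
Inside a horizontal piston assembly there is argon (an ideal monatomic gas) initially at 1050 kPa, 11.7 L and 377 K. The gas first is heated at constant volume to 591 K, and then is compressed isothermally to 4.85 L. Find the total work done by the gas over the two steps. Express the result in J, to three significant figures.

Step 1 (isochoric): W = 0 (constant volume).
After step 1: P = 1646 kPa (V unchanged).
Step 2 (isothermal): W = P₁V₁ ln(V₂/V₁) = (19258) ln(4.85/11.7) = -16959 J.
W_total = 0 − 16959 = -16959 J.

W_total ≈ -17000 J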